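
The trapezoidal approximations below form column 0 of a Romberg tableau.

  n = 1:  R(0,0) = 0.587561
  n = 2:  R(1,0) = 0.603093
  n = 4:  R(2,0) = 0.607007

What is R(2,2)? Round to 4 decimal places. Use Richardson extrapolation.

0.6083

Richardson extrapolation on the trapezoidal column (denominator 4−1=3):
R(1,1) = 0.603093 + (0.603093 − 0.587561)/3 = 0.608270
R(2,1) = 0.607007 + (0.607007 − 0.603093)/3 = 0.608312
R(2,2) = (16·0.608312 − 0.608270) / 15 = 0.608315
(Column j=1 coincides with Simpson's rule on the same nodes.)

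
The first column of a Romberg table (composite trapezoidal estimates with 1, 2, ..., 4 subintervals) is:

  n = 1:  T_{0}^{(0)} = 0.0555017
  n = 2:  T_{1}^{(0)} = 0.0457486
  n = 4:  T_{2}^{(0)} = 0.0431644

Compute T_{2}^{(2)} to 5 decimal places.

Richardson extrapolation on the trapezoidal column (denominator 4−1=3):
T_{1}^{(1)} = 0.0457486 + (0.0457486 − 0.0555017)/3 = 0.0424976
T_{2}^{(1)} = 0.0431644 + (0.0431644 − 0.0457486)/3 = 0.0423030
T_{2}^{(2)} = (16·0.0423030 − 0.0424976) / 15 = 0.0422900

0.04229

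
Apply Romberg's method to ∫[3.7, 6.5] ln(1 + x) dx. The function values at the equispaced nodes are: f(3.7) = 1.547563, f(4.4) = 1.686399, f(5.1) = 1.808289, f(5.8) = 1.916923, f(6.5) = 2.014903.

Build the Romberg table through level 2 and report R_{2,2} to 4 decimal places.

5.0382

R_{0,0} (trapezoid, 1 panel, h=2.8000): 4.987452
R_{1,0} (trapezoid, 2 panels, h=1.4000): 5.025331
R_{2,0} (trapezoid, 4 panels, h=0.7000): 5.034991
R_{1,1} = 5.025331 + (5.025331 − 4.987452)/3 = 5.037957
R_{2,1} = 5.034991 + (5.034991 − 5.025331)/3 = 5.038211
R_{2,2} = 5.038211 + (5.038211 − 5.037957)/15 = 5.038228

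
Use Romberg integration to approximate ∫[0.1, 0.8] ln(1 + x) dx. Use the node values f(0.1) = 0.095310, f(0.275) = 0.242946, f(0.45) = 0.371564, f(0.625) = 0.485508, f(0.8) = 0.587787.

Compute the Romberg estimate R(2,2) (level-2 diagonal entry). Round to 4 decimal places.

0.2532

R(0,0) (trapezoid, 1 panel, h=0.7000): 0.239084
R(1,0) (trapezoid, 2 panels, h=0.3500): 0.249589
R(2,0) (trapezoid, 4 panels, h=0.1750): 0.252274
R(1,1) = 0.249589 + (0.249589 − 0.239084)/3 = 0.253091
R(2,1) = 0.252274 + (0.252274 − 0.249589)/3 = 0.253169
R(2,2) = 0.253169 + (0.253169 − 0.253091)/15 = 0.253174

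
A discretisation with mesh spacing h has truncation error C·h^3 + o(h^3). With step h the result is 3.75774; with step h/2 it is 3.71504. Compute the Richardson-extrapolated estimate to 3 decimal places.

3.709

Extrapolated value = (8·A(h/2) − A(h)) / (8 − 1)
= (8·3.71504 − 3.75774) / 7
= 25.96258 / 7 = 3.70894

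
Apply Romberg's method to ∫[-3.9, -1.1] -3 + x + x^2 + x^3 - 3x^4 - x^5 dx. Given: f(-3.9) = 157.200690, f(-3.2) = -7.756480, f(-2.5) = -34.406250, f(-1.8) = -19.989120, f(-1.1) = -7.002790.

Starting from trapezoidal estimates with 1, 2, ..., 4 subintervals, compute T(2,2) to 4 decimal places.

-7.7575

T(0,0) (trapezoid, 1 panel, h=2.8000): 210.277060
T(1,0) (trapezoid, 2 panels, h=1.4000): 56.969780
T(2,0) (trapezoid, 4 panels, h=0.7000): 9.062970
T(1,1) = 56.969780 + (56.969780 − 210.277060)/3 = 5.867353
T(2,1) = 9.062970 + (9.062970 − 56.969780)/3 = -6.905967
T(2,2) = -6.905967 + (-6.905967 − 5.867353)/15 = -7.757522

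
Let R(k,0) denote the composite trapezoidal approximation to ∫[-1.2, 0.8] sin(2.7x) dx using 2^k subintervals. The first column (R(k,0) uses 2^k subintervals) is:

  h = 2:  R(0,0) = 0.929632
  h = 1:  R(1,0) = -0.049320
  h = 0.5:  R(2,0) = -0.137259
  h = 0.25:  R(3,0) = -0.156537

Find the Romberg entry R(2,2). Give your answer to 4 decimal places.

Richardson extrapolation on the trapezoidal column (denominator 4−1=3):
R(1,1) = -0.049320 + (-0.049320 − 0.929632)/3 = -0.375637
R(2,1) = -0.137259 + (-0.137259 − (-0.049320))/3 = -0.166572
R(2,2) = (16·(-0.166572) − (-0.375637)) / 15 = -0.152634
(Column j=1 coincides with Simpson's rule on the same nodes.)

-0.1526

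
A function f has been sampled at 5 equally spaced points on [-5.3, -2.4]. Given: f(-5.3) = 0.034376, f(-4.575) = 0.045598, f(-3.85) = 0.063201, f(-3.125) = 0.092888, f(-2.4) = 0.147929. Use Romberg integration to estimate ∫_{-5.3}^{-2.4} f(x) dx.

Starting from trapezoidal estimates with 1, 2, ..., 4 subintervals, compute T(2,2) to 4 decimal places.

0.2084

T(0,0) (trapezoid, 1 panel, h=2.9000): 0.264342
T(1,0) (trapezoid, 2 panels, h=1.4500): 0.223813
T(2,0) (trapezoid, 4 panels, h=0.7250): 0.212309
T(1,1) = 0.223813 + (0.223813 − 0.264342)/3 = 0.210303
T(2,1) = 0.212309 + (0.212309 − 0.223813)/3 = 0.208474
T(2,2) = 0.208474 + (0.208474 − 0.210303)/15 = 0.208352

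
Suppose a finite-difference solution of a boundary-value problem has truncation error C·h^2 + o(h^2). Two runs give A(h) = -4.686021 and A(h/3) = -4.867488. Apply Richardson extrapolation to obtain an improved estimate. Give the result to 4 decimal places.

The leading error scales as h^2; refining by a factor of 3 reduces it by 3^2 = 9.
Extrapolated value = (9·A(h/3) − A(h)) / (9 − 1)
= (9·(-4.867488) − (-4.686021)) / 8
= -39.121371 / 8 = -4.890171

-4.8902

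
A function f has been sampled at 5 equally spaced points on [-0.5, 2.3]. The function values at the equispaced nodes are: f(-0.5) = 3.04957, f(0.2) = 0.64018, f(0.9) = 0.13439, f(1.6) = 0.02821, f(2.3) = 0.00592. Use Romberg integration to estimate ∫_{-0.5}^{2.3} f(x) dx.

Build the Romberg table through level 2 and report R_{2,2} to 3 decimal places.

R_{0,0} (trapezoid, 1 panel, h=2.8000): 4.27769
R_{1,0} (trapezoid, 2 panels, h=1.4000): 2.32699
R_{2,0} (trapezoid, 4 panels, h=0.7000): 1.63137
R_{1,1} = 2.32699 + (2.32699 − 4.27769)/3 = 1.67676
R_{2,1} = 1.63137 + (1.63137 − 2.32699)/3 = 1.39950
R_{2,2} = 1.39950 + (1.39950 − 1.67676)/15 = 1.38102

1.381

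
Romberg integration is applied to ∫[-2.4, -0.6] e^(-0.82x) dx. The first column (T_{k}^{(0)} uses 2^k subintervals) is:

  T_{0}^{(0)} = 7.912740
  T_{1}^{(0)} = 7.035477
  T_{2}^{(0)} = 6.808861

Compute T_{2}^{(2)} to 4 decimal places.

6.7327

Richardson extrapolation on the trapezoidal column (denominator 4−1=3):
T_{1}^{(1)} = 7.035477 + (7.035477 − 7.912740)/3 = 6.743056
T_{2}^{(1)} = 6.808861 + (6.808861 − 7.035477)/3 = 6.733322
T_{2}^{(2)} = 6.733322 + (6.733322 − 6.743056)/15 = 6.732673
(Column j=1 coincides with Simpson's rule on the same nodes.)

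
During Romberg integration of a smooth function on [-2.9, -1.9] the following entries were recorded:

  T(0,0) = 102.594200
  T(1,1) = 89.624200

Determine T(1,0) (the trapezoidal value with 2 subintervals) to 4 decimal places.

From T(1,1) = (4·T(1,0) − T(0,0))/3, solve for T(1,0):
4·T(1,0) = 3·89.624200 + 102.594200 = 371.466800
T(1,0) = 92.866700

92.8667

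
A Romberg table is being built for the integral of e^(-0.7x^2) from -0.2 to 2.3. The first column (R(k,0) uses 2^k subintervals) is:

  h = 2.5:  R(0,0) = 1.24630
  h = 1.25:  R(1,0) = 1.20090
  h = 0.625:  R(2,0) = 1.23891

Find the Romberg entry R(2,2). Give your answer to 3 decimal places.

1.256

Richardson extrapolation on the trapezoidal column (denominator 4−1=3):
R(1,1) = (4·1.20090 − 1.24630) / 3 = 1.18577
R(2,1) = 1.23891 + (1.23891 − 1.20090)/3 = 1.25158
R(2,2) = (16·1.25158 − 1.18577) / 15 = 1.25597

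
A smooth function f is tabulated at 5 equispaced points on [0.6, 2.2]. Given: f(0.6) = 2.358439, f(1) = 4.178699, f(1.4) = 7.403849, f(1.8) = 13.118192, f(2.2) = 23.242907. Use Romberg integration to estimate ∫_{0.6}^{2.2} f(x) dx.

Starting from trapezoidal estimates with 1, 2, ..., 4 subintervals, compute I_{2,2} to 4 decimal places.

14.6054

I_{0,0} (trapezoid, 1 panel, h=1.6000): 20.481077
I_{1,0} (trapezoid, 2 panels, h=0.8000): 16.163618
I_{2,0} (trapezoid, 4 panels, h=0.4000): 15.000565
I_{1,1} = 16.163618 + (16.163618 − 20.481077)/3 = 14.724465
I_{2,1} = 15.000565 + (15.000565 − 16.163618)/3 = 14.612881
I_{2,2} = 14.612881 + (14.612881 − 14.724465)/15 = 14.605442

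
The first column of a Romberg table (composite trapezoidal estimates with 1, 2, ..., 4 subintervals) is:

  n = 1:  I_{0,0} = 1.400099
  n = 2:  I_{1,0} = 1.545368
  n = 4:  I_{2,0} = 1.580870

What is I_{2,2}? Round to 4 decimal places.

1.5926

Richardson extrapolation on the trapezoidal column (denominator 4−1=3):
I_{1,1} = 1.545368 + (1.545368 − 1.400099)/3 = 1.593791
I_{2,1} = (4·1.580870 − 1.545368) / 3 = 1.592704
I_{2,2} = (16·1.592704 − 1.593791) / 15 = 1.592632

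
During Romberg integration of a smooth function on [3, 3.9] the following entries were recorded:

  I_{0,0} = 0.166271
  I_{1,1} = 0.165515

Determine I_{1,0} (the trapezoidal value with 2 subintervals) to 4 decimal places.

From I_{1,1} = (4·I_{1,0} − I_{0,0})/3, solve for I_{1,0}:
4·I_{1,0} = 3·0.165515 + 0.166271 = 0.662816
I_{1,0} = 0.165704

0.1657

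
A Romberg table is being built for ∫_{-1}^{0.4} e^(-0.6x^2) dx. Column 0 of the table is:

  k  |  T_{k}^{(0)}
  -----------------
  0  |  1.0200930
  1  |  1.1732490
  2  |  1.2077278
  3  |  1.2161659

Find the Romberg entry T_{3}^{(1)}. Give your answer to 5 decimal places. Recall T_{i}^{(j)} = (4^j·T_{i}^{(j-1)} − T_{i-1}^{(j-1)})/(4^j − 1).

1.21898

T_{3}^{(1)} = (4·1.2161659 − 1.2077278) / 3 = 1.2189786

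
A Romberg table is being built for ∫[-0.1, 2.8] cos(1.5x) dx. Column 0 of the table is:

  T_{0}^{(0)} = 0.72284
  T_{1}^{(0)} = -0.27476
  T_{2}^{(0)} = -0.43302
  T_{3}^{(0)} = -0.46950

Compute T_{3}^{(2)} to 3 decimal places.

T_{2}^{(1)} = (4·(-0.43302) − (-0.27476)) / 3 = -0.48577
T_{3}^{(1)} = (4·(-0.46950) − (-0.43302)) / 3 = -0.48166
T_{3}^{(2)} = (16·(-0.48166) − (-0.48577)) / 15 = -0.48139

-0.481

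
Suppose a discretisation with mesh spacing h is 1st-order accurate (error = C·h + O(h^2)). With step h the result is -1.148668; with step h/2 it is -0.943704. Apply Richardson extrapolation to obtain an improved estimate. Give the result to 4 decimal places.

The leading error scales as h; refining by a factor of 2 reduces it by 2^1 = 2.
Extrapolated value = (2·A(h/2) − A(h)) / (2 − 1)
= (2·(-0.943704) − (-1.148668)) / 1
= -0.738740 / 1 = -0.738740

-0.7387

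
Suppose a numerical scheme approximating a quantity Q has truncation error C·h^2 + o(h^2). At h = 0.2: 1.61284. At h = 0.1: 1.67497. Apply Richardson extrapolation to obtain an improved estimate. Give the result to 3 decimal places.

The leading error scales as h^2; refining by a factor of 2 reduces it by 2^2 = 4.
Extrapolated value = (4·A(h/2) − A(h)) / (4 − 1)
= (4·1.67497 − 1.61284) / 3
= 5.08704 / 3 = 1.69568

1.696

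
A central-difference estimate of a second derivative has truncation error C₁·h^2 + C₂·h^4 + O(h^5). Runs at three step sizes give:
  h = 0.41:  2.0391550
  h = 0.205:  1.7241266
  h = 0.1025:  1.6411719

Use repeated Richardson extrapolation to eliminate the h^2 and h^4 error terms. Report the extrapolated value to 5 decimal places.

1.61315

First eliminate the h^2 term (factor 2^2 = 4):
  B₁ = (4·1.7241266 − 2.0391550)/3 = 1.6191171
  B₂ = (4·1.6411719 − 1.7241266)/3 = 1.6135203
Then eliminate the h^4 term (factor 2^4 = 16):
  (16·1.6135203 − 1.6191171)/15 = 1.6131472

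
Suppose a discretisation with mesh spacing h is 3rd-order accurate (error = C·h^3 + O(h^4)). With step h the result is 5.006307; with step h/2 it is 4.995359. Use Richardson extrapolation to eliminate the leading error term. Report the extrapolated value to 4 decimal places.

The leading error scales as h^3; refining by a factor of 2 reduces it by 2^3 = 8.
Extrapolated value = (8·A(h/2) − A(h)) / (8 − 1)
= (8·4.995359 − 5.006307) / 7
= 34.956565 / 7 = 4.993795

4.9938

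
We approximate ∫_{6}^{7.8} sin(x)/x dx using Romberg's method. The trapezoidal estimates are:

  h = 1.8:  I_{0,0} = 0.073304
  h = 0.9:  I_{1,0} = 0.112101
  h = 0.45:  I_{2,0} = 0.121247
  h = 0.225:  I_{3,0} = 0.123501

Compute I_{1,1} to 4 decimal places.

I_{1,1} = 0.112101 + (0.112101 − 0.073304)/3 = 0.125033

0.1250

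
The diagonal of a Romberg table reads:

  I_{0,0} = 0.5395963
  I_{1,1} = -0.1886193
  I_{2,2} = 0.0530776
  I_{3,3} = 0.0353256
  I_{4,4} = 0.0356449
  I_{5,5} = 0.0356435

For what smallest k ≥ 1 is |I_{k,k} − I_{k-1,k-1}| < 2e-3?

k = 4

|I_{1,1} − I_{0,0}| = 0.7282156 ≥ 2e-3
|I_{2,2} − I_{1,1}| = 0.2416969 ≥ 2e-3
|I_{3,3} − I_{2,2}| = 0.0177520 ≥ 2e-3
|I_{4,4} − I_{3,3}| = 0.0003193 < 2e-3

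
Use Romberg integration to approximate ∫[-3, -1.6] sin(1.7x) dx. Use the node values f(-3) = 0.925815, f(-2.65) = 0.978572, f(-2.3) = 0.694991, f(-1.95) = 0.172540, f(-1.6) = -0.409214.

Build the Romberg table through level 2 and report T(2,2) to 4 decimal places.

0.7590

T(0,0) (trapezoid, 1 panel, h=1.4000): 0.361621
T(1,0) (trapezoid, 2 panels, h=0.7000): 0.667304
T(2,0) (trapezoid, 4 panels, h=0.3500): 0.736541
T(1,1) = 0.667304 + (0.667304 − 0.361621)/3 = 0.769198
T(2,1) = 0.736541 + (0.736541 − 0.667304)/3 = 0.759620
T(2,2) = 0.759620 + (0.759620 − 0.769198)/15 = 0.758981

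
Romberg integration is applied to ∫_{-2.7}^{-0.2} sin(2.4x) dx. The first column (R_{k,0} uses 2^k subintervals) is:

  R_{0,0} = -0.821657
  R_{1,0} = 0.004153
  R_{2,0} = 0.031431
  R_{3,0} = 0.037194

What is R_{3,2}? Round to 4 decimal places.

Richardson extrapolation on the trapezoidal column (denominator 4−1=3):
R_{2,1} = (4·0.031431 − 0.004153) / 3 = 0.040524
R_{3,1} = 0.037194 + (0.037194 − 0.031431)/3 = 0.039115
R_{3,2} = (16·0.039115 − 0.040524) / 15 = 0.039021

0.0390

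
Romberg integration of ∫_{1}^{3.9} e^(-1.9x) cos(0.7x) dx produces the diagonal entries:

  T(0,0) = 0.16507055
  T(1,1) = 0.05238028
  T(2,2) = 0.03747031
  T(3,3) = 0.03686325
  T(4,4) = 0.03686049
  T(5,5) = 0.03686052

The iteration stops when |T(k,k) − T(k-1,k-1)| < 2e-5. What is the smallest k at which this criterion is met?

k = 4

|T(1,1) − T(0,0)| = 0.11269027 ≥ 2e-5
|T(2,2) − T(1,1)| = 0.01490997 ≥ 2e-5
|T(3,3) − T(2,2)| = 0.00060706 ≥ 2e-5
|T(4,4) − T(3,3)| = 0.00000276 < 2e-5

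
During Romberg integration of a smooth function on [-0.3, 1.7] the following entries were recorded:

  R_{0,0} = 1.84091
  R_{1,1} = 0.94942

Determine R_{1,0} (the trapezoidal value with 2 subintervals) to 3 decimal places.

1.172

From R_{1,1} = (4·R_{1,0} − R_{0,0})/3, solve for R_{1,0}:
4·R_{1,0} = 3·0.94942 + 1.84091 = 4.68917
R_{1,0} = 1.17229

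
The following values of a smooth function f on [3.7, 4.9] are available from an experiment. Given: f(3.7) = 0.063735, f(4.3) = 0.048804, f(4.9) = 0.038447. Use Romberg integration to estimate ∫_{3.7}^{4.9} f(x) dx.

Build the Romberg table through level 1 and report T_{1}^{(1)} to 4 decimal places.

0.0595

T_{0}^{(0)} (trapezoid, 1 panel, h=1.2000): 0.061309
T_{1}^{(0)} (trapezoid, 2 panels, h=0.6000): 0.059937
T_{1}^{(1)} = 0.059937 + (0.059937 − 0.061309)/3 = 0.059480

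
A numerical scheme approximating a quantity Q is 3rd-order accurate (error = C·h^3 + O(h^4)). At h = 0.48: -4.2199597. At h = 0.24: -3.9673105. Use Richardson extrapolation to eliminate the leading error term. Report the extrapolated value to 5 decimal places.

-3.93122

The leading error scales as h^3; refining by a factor of 2 reduces it by 2^3 = 8.
Extrapolated value = (8·A(h/2) − A(h)) / (8 − 1)
= (8·(-3.9673105) − (-4.2199597)) / 7
= -27.5185243 / 7 = -3.9312178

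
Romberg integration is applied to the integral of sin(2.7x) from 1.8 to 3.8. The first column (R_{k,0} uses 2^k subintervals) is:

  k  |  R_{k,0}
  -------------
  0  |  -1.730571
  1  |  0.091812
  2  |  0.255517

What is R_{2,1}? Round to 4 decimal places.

R_{2,1} = 0.255517 + (0.255517 − 0.091812)/3 = 0.310085
(Column j=1 coincides with Simpson's rule on the same nodes.)

0.3101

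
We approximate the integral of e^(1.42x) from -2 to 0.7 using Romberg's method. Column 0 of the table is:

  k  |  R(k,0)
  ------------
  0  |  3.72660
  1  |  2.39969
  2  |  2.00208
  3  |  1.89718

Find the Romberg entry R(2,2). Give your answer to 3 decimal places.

1.864

Richardson extrapolation on the trapezoidal column (denominator 4−1=3):
R(1,1) = (4·2.39969 − 3.72660) / 3 = 1.95739
R(2,1) = (4·2.00208 − 2.39969) / 3 = 1.86954
R(2,2) = (16·1.86954 − 1.95739) / 15 = 1.86368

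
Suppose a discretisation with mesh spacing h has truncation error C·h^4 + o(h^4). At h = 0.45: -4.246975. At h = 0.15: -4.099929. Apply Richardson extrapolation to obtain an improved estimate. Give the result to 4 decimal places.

Extrapolated value = (81·A(h/3) − A(h)) / (81 − 1)
= (81·(-4.099929) − (-4.246975)) / 80
= -327.847274 / 80 = -4.098091

-4.0981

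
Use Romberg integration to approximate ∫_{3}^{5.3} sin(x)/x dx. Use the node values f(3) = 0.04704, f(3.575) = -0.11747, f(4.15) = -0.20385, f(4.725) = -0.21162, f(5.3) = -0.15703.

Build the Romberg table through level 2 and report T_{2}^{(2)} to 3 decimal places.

T_{0}^{(0)} (trapezoid, 1 panel, h=2.3000): -0.12649
T_{1}^{(0)} (trapezoid, 2 panels, h=1.1500): -0.29767
T_{2}^{(0)} (trapezoid, 4 panels, h=0.5750): -0.33806
T_{1}^{(1)} = -0.29767 + (-0.29767 − (-0.12649))/3 = -0.35473
T_{2}^{(1)} = -0.33806 + (-0.33806 − (-0.29767))/3 = -0.35152
T_{2}^{(2)} = -0.35152 + (-0.35152 − (-0.35473))/15 = -0.35131

-0.351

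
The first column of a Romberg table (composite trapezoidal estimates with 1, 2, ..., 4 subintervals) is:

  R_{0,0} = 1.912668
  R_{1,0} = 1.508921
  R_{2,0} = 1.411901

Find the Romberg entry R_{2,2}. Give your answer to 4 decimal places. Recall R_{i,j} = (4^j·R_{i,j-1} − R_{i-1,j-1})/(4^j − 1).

1.3799

Richardson extrapolation on the trapezoidal column (denominator 4−1=3):
R_{1,1} = 1.508921 + (1.508921 − 1.912668)/3 = 1.374339
R_{2,1} = 1.411901 + (1.411901 − 1.508921)/3 = 1.379561
R_{2,2} = 1.379561 + (1.379561 − 1.374339)/15 = 1.379909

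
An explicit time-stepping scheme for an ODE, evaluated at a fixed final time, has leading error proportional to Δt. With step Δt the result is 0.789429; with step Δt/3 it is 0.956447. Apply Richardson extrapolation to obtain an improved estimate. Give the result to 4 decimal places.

Extrapolated value = (3·A(Δt/3) − A(Δt)) / (3 − 1)
= (3·0.956447 − 0.789429) / 2
= 2.079912 / 2 = 1.039956

1.0400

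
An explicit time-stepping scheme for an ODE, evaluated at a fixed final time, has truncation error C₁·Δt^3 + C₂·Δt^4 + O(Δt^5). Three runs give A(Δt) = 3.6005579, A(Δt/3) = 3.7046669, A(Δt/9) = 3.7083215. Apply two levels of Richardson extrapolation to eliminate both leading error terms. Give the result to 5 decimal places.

3.70846

First eliminate the Δt^3 term (factor 3^3 = 27):
  B₁ = (27·3.7046669 − 3.6005579)/26 = 3.7086711
  B₂ = (27·3.7083215 − 3.7046669)/26 = 3.7084621
Then eliminate the Δt^4 term (factor 3^4 = 81):
  (81·3.7084621 − 3.7086711)/80 = 3.7084595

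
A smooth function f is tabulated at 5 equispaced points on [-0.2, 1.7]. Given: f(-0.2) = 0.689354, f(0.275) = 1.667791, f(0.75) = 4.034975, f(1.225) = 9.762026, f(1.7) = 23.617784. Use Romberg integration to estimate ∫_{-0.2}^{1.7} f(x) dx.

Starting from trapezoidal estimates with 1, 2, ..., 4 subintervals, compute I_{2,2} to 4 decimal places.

12.3357

I_{0,0} (trapezoid, 1 panel, h=1.9000): 23.091781
I_{1,0} (trapezoid, 2 panels, h=0.9500): 15.379117
I_{2,0} (trapezoid, 4 panels, h=0.4750): 13.118721
I_{1,1} = 15.379117 + (15.379117 − 23.091781)/3 = 12.808229
I_{2,1} = 13.118721 + (13.118721 − 15.379117)/3 = 12.365256
I_{2,2} = 12.365256 + (12.365256 − 12.808229)/15 = 12.335724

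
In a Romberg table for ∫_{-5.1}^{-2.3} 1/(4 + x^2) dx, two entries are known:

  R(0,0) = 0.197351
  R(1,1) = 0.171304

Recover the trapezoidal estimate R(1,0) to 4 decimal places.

0.1778

From R(1,1) = (4·R(1,0) − R(0,0))/3, solve for R(1,0):
4·R(1,0) = 3·0.171304 + 0.197351 = 0.711263
R(1,0) = 0.177816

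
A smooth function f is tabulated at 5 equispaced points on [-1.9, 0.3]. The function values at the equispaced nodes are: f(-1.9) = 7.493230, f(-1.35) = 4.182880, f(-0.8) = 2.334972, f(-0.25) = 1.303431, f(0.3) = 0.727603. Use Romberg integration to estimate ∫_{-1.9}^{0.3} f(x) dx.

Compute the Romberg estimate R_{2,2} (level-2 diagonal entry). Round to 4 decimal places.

R_{0,0} (trapezoid, 1 panel, h=2.2000): 9.042916
R_{1,0} (trapezoid, 2 panels, h=1.1000): 7.089927
R_{2,0} (trapezoid, 4 panels, h=0.5500): 6.562435
R_{1,1} = 7.089927 + (7.089927 − 9.042916)/3 = 6.438931
R_{2,1} = 6.562435 + (6.562435 − 7.089927)/3 = 6.386604
R_{2,2} = 6.386604 + (6.386604 − 6.438931)/15 = 6.383116

6.3831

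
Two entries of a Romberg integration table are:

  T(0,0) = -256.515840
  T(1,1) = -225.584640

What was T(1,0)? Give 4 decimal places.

From T(1,1) = (4·T(1,0) − T(0,0))/3, solve for T(1,0):
4·T(1,0) = 3·(-225.584640) + (-256.515840) = -933.269760
T(1,0) = -233.317440

-233.3174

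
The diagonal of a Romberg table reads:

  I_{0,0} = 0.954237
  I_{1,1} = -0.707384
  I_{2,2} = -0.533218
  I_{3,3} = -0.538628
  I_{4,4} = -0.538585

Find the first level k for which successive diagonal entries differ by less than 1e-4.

k = 4

|I_{1,1} − I_{0,0}| = 1.661621 ≥ 1e-4
|I_{2,2} − I_{1,1}| = 0.174166 ≥ 1e-4
|I_{3,3} − I_{2,2}| = 0.005410 ≥ 1e-4
|I_{4,4} − I_{3,3}| = 0.000043 < 1e-4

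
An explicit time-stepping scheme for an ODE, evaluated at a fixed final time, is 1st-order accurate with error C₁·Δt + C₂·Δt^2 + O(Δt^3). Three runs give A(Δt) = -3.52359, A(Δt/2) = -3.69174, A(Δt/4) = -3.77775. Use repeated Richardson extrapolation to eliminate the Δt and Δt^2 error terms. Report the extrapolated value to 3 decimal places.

-3.865

First eliminate the Δt term (factor 2^1 = 2):
  B₁ = (2·(-3.69174) − (-3.52359))/1 = -3.85989
  B₂ = (2·(-3.77775) − (-3.69174))/1 = -3.86376
Then eliminate the Δt^2 term (factor 2^2 = 4):
  (4·(-3.86376) − (-3.85989))/3 = -3.86505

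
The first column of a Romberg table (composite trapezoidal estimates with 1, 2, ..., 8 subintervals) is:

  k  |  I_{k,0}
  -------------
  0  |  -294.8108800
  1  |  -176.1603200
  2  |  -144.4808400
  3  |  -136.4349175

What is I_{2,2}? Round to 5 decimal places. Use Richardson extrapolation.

Richardson extrapolation on the trapezoidal column (denominator 4−1=3):
I_{1,1} = (4·(-176.1603200) − (-294.8108800)) / 3 = -136.6101333
I_{2,1} = -144.4808400 + (-144.4808400 − (-176.1603200))/3 = -133.9210133
I_{2,2} = -133.9210133 + (-133.9210133 − (-136.6101333))/15 = -133.7417386

-133.74174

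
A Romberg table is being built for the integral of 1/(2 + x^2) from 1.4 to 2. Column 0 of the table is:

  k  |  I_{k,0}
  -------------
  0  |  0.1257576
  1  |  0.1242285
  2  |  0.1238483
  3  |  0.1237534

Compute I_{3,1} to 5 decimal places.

Richardson extrapolation on the trapezoidal column (denominator 4−1=3):
I_{3,1} = (4·0.1237534 − 0.1238483) / 3 = 0.1237218

0.12372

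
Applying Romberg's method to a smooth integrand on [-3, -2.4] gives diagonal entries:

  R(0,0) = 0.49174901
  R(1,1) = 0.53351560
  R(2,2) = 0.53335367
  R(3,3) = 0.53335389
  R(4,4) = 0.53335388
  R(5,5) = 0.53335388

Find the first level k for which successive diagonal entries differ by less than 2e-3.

|R(1,1) − R(0,0)| = 0.04176659 ≥ 2e-3
|R(2,2) − R(1,1)| = 0.00016193 < 2e-3

k = 2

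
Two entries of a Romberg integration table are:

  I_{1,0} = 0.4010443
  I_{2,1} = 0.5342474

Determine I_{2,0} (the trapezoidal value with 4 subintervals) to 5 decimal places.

From I_{2,1} = (4·I_{2,0} − I_{1,0})/3, solve for I_{2,0}:
4·I_{2,0} = 3·0.5342474 + 0.4010443 = 2.0037865
I_{2,0} = 0.5009466

0.50095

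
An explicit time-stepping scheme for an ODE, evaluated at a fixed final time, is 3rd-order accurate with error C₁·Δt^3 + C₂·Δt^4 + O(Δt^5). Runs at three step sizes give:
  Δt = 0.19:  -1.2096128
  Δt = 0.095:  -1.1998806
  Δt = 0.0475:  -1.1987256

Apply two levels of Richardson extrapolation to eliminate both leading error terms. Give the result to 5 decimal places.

-1.19857

First eliminate the Δt^3 term (factor 2^3 = 8):
  B₁ = (8·(-1.1998806) − (-1.2096128))/7 = -1.1984903
  B₂ = (8·(-1.1987256) − (-1.1998806))/7 = -1.1985606
Then eliminate the Δt^4 term (factor 2^4 = 16):
  (16·(-1.1985606) − (-1.1984903))/15 = -1.1985653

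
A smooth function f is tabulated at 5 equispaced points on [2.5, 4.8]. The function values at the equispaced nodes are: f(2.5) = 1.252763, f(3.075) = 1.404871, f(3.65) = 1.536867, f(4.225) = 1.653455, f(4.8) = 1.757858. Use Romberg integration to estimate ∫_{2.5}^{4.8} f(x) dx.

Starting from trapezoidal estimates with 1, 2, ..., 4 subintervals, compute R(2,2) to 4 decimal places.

R(0,0) (trapezoid, 1 panel, h=2.3000): 3.462214
R(1,0) (trapezoid, 2 panels, h=1.1500): 3.498504
R(2,0) (trapezoid, 4 panels, h=0.5750): 3.507790
R(1,1) = 3.498504 + (3.498504 − 3.462214)/3 = 3.510601
R(2,1) = 3.507790 + (3.507790 − 3.498504)/3 = 3.510885
R(2,2) = 3.510885 + (3.510885 − 3.510601)/15 = 3.510904

3.5109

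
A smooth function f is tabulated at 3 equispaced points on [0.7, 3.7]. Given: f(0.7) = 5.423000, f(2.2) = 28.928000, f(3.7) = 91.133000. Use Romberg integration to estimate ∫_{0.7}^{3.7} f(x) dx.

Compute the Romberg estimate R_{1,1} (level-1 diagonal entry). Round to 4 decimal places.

R_{0,0} (trapezoid, 1 panel, h=3.0000): 144.834000
R_{1,0} (trapezoid, 2 panels, h=1.5000): 115.809000
R_{1,1} = 115.809000 + (115.809000 − 144.834000)/3 = 106.134000

106.1340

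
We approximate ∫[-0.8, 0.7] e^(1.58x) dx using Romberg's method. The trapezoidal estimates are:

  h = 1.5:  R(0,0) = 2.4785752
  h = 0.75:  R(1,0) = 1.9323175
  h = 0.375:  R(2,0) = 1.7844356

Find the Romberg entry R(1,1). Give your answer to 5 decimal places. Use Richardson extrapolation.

R(1,1) = 1.9323175 + (1.9323175 − 2.4785752)/3 = 1.7502316
(Column j=1 coincides with Simpson's rule on the same nodes.)

1.75023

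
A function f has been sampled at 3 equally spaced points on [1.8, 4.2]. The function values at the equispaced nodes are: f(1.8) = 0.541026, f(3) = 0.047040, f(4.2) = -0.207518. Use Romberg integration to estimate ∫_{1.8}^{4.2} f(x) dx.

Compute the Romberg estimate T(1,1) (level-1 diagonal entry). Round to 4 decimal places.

T(0,0) (trapezoid, 1 panel, h=2.4000): 0.400210
T(1,0) (trapezoid, 2 panels, h=1.2000): 0.256553
T(1,1) = 0.256553 + (0.256553 − 0.400210)/3 = 0.208667

0.2087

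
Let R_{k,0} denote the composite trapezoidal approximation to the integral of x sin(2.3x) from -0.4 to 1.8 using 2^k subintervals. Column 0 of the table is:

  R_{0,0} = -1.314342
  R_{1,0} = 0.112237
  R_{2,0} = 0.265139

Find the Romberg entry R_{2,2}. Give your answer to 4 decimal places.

Richardson extrapolation on the trapezoidal column (denominator 4−1=3):
R_{1,1} = (4·0.112237 − (-1.314342)) / 3 = 0.587763
R_{2,1} = (4·0.265139 − 0.112237) / 3 = 0.316106
R_{2,2} = (16·0.316106 − 0.587763) / 15 = 0.297996

0.2980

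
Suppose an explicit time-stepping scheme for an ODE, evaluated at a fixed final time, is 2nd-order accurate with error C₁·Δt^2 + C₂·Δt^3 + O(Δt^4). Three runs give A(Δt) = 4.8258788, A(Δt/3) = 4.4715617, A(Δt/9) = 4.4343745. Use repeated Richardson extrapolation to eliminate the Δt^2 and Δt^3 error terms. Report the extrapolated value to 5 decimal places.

4.42982

First eliminate the Δt^2 term (factor 3^2 = 9):
  B₁ = (9·4.4715617 − 4.8258788)/8 = 4.4272721
  B₂ = (9·4.4343745 − 4.4715617)/8 = 4.4297261
Then eliminate the Δt^3 term (factor 3^3 = 27):
  (27·4.4297261 − 4.4272721)/26 = 4.4298205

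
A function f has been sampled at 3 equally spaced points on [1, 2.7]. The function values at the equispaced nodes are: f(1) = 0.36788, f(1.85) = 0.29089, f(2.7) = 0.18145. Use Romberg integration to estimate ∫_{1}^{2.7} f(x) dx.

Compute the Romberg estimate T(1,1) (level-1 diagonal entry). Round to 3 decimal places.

0.485

T(0,0) (trapezoid, 1 panel, h=1.7000): 0.46693
T(1,0) (trapezoid, 2 panels, h=0.8500): 0.48072
T(1,1) = 0.48072 + (0.48072 − 0.46693)/3 = 0.48532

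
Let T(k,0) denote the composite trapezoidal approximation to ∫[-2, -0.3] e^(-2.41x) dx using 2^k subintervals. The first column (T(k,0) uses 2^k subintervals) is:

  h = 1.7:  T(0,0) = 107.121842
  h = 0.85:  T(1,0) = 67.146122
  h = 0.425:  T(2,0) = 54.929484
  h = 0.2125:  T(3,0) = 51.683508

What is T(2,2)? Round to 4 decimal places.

Richardson extrapolation on the trapezoidal column (denominator 4−1=3):
T(1,1) = (4·67.146122 − 107.121842) / 3 = 53.820882
T(2,1) = (4·54.929484 − 67.146122) / 3 = 50.857271
T(2,2) = 50.857271 + (50.857271 − 53.820882)/15 = 50.659697

50.6597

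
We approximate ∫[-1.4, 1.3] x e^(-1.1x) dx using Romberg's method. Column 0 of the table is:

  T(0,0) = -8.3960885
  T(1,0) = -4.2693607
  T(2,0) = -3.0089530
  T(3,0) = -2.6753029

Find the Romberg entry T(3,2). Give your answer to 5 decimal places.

-2.56244

T(2,1) = (4·(-3.0089530) − (-4.2693607)) / 3 = -2.5888171
T(3,1) = (4·(-2.6753029) − (-3.0089530)) / 3 = -2.5640862
T(3,2) = -2.5640862 + (-2.5640862 − (-2.5888171))/15 = -2.5624375
(Column j=1 coincides with Simpson's rule on the same nodes.)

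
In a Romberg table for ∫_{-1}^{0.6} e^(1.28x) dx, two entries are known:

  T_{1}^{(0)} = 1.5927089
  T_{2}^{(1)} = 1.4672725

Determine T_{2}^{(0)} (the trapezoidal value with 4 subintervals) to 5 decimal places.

From T_{2}^{(1)} = (4·T_{2}^{(0)} − T_{1}^{(0)})/3, solve for T_{2}^{(0)}:
4·T_{2}^{(0)} = 3·1.4672725 + 1.5927089 = 5.9945264
T_{2}^{(0)} = 1.4986316

1.49863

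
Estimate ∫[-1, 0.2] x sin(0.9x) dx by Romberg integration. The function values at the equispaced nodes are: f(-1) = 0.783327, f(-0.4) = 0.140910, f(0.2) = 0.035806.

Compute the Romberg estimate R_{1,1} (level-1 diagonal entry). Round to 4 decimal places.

0.2766

R_{0,0} (trapezoid, 1 panel, h=1.2000): 0.491480
R_{1,0} (trapezoid, 2 panels, h=0.6000): 0.330286
R_{1,1} = 0.330286 + (0.330286 − 0.491480)/3 = 0.276555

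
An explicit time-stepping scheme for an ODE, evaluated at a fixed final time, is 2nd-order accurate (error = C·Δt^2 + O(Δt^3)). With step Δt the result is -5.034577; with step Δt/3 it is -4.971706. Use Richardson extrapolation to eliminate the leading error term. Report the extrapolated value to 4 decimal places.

-4.9638

The leading error scales as Δt^2; refining by a factor of 3 reduces it by 3^2 = 9.
Extrapolated value = (9·A(Δt/3) − A(Δt)) / (9 − 1)
= (9·(-4.971706) − (-5.034577)) / 8
= -39.710777 / 8 = -4.963847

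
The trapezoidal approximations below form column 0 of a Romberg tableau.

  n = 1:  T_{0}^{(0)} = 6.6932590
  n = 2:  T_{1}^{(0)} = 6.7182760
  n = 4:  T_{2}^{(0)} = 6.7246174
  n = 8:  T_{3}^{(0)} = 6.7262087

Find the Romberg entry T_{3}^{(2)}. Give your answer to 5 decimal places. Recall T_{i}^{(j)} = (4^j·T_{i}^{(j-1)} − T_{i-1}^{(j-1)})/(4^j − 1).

Richardson extrapolation on the trapezoidal column (denominator 4−1=3):
T_{2}^{(1)} = (4·6.7246174 − 6.7182760) / 3 = 6.7267312
T_{3}^{(1)} = (4·6.7262087 − 6.7246174) / 3 = 6.7267391
T_{3}^{(2)} = (16·6.7267391 − 6.7267312) / 15 = 6.7267396

6.72674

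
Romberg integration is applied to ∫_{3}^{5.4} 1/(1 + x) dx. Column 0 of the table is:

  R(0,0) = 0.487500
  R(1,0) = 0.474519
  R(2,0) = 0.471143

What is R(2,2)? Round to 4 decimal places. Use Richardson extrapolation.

Richardson extrapolation on the trapezoidal column (denominator 4−1=3):
R(1,1) = 0.474519 + (0.474519 − 0.487500)/3 = 0.470192
R(2,1) = 0.471143 + (0.471143 − 0.474519)/3 = 0.470018
R(2,2) = (16·0.470018 − 0.470192) / 15 = 0.470006
(Column j=1 coincides with Simpson's rule on the same nodes.)

0.4700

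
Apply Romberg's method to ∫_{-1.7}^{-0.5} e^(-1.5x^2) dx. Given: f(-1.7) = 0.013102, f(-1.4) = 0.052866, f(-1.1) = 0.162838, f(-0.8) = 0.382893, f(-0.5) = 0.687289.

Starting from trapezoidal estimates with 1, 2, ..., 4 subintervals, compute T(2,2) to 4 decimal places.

T(0,0) (trapezoid, 1 panel, h=1.2000): 0.420235
T(1,0) (trapezoid, 2 panels, h=0.6000): 0.307820
T(2,0) (trapezoid, 4 panels, h=0.3000): 0.284638
T(1,1) = 0.307820 + (0.307820 − 0.420235)/3 = 0.270348
T(2,1) = 0.284638 + (0.284638 − 0.307820)/3 = 0.276911
T(2,2) = 0.276911 + (0.276911 − 0.270348)/15 = 0.277349

0.2773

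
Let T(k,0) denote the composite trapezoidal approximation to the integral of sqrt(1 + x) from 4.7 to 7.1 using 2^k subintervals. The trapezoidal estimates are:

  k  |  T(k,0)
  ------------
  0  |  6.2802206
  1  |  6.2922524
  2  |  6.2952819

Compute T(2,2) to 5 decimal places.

T(1,1) = 6.2922524 + (6.2922524 − 6.2802206)/3 = 6.2962630
T(2,1) = (4·6.2952819 − 6.2922524) / 3 = 6.2962917
T(2,2) = (16·6.2962917 − 6.2962630) / 15 = 6.2962936
(Column j=1 coincides with Simpson's rule on the same nodes.)

6.29629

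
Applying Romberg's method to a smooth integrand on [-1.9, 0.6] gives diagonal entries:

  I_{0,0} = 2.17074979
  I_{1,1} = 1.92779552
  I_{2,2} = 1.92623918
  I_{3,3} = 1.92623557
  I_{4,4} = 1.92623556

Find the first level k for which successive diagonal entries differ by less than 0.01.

|I_{1,1} − I_{0,0}| = 0.24295427 ≥ 0.01
|I_{2,2} − I_{1,1}| = 0.00155634 < 0.01

k = 2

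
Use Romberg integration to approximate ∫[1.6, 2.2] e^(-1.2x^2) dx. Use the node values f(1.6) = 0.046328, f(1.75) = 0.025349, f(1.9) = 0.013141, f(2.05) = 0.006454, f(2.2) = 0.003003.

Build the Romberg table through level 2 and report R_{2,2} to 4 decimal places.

0.0101

R_{0,0} (trapezoid, 1 panel, h=0.6000): 0.014799
R_{1,0} (trapezoid, 2 panels, h=0.3000): 0.011342
R_{2,0} (trapezoid, 4 panels, h=0.1500): 0.010441
R_{1,1} = 0.011342 + (0.011342 − 0.014799)/3 = 0.010190
R_{2,1} = 0.010441 + (0.010441 − 0.011342)/3 = 0.010141
R_{2,2} = 0.010141 + (0.010141 − 0.010190)/15 = 0.010138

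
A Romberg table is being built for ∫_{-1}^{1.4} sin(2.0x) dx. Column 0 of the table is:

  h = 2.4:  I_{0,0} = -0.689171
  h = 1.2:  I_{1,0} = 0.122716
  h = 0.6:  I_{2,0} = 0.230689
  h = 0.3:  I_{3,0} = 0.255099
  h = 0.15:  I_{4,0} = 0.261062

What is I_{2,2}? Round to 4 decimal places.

0.2582

I_{1,1} = 0.122716 + (0.122716 − (-0.689171))/3 = 0.393345
I_{2,1} = 0.230689 + (0.230689 − 0.122716)/3 = 0.266680
I_{2,2} = 0.266680 + (0.266680 − 0.393345)/15 = 0.258236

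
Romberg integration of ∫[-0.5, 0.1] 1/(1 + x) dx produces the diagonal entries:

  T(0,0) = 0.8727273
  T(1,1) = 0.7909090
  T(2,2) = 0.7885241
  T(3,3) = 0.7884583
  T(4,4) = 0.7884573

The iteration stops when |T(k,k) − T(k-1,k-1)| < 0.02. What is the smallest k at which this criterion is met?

k = 2

|T(1,1) − T(0,0)| = 0.0818183 ≥ 0.02
|T(2,2) − T(1,1)| = 0.0023849 < 0.02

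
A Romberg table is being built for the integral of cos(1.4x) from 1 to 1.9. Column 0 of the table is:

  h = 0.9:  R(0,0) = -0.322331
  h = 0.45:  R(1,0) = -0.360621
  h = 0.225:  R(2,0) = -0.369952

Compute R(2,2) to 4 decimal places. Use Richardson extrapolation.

Richardson extrapolation on the trapezoidal column (denominator 4−1=3):
R(1,1) = (4·(-0.360621) − (-0.322331)) / 3 = -0.373384
R(2,1) = (4·(-0.369952) − (-0.360621)) / 3 = -0.373062
R(2,2) = (16·(-0.373062) − (-0.373384)) / 15 = -0.373041

-0.3730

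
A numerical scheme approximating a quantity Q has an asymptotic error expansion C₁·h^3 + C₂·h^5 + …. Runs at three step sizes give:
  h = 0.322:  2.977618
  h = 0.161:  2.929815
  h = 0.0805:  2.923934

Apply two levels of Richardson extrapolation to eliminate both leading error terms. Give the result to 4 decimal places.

First eliminate the h^3 term (factor 2^3 = 8):
  B₁ = (8·2.929815 − 2.977618)/7 = 2.922986
  B₂ = (8·2.923934 − 2.929815)/7 = 2.923094
Then eliminate the h^5 term (factor 2^5 = 32):
  (32·2.923094 − 2.922986)/31 = 2.923097

2.9231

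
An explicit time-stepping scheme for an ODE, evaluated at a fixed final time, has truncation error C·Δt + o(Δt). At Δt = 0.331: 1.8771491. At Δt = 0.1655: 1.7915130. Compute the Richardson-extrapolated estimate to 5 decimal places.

1.70588

The leading error scales as Δt; refining by a factor of 2 reduces it by 2^1 = 2.
Extrapolated value = (2·A(Δt/2) − A(Δt)) / (2 − 1)
= (2·1.7915130 − 1.8771491) / 1
= 1.7058769 / 1 = 1.7058769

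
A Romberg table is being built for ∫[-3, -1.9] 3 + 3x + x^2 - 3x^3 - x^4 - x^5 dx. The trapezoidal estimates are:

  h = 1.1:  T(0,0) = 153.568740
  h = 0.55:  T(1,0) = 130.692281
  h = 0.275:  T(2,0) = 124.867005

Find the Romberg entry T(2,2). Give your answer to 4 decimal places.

T(1,1) = (4·130.692281 − 153.568740) / 3 = 123.066795
T(2,1) = (4·124.867005 − 130.692281) / 3 = 122.925246
T(2,2) = 122.925246 + (122.925246 − 123.066795)/15 = 122.915809

122.9158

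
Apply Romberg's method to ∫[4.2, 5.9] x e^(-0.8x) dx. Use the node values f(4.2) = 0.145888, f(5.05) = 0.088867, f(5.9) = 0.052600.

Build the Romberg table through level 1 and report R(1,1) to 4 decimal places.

0.1570

R(0,0) (trapezoid, 1 panel, h=1.7000): 0.168715
R(1,0) (trapezoid, 2 panels, h=0.8500): 0.159894
R(1,1) = 0.159894 + (0.159894 − 0.168715)/3 = 0.156954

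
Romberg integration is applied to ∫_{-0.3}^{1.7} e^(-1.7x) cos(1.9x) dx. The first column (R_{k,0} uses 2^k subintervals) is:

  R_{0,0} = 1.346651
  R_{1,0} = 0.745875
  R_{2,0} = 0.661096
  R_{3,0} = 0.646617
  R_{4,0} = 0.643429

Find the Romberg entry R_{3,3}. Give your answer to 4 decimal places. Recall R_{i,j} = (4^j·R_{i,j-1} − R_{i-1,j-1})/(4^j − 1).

0.6424

Richardson extrapolation on the trapezoidal column (denominator 4−1=3):
R_{1,1} = 0.745875 + (0.745875 − 1.346651)/3 = 0.545616
R_{2,1} = (4·0.661096 − 0.745875) / 3 = 0.632836
R_{3,1} = (4·0.646617 − 0.661096) / 3 = 0.641791
R_{2,2} = (16·0.632836 − 0.545616) / 15 = 0.638651
R_{3,2} = (16·0.641791 − 0.632836) / 15 = 0.642388
R_{3,3} = (64·0.642388 − 0.638651) / 63 = 0.642447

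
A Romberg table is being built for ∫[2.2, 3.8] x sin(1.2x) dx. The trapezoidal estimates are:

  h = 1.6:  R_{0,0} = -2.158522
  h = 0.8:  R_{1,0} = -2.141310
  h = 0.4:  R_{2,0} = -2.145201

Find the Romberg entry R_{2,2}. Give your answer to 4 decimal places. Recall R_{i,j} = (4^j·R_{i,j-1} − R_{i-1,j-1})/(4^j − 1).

Richardson extrapolation on the trapezoidal column (denominator 4−1=3):
R_{1,1} = -2.141310 + (-2.141310 − (-2.158522))/3 = -2.135573
R_{2,1} = (4·(-2.145201) − (-2.141310)) / 3 = -2.146498
R_{2,2} = (16·(-2.146498) − (-2.135573)) / 15 = -2.147226

-2.1472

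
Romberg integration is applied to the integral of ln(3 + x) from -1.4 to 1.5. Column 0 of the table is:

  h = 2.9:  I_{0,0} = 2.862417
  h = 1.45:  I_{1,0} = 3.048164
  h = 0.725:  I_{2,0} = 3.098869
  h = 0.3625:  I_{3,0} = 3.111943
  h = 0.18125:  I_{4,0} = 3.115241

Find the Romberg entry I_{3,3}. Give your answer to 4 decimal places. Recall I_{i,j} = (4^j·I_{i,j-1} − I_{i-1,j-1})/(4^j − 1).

3.1163

Richardson extrapolation on the trapezoidal column (denominator 4−1=3):
I_{1,1} = (4·3.048164 − 2.862417) / 3 = 3.110080
I_{2,1} = 3.098869 + (3.098869 − 3.048164)/3 = 3.115771
I_{3,1} = 3.111943 + (3.111943 − 3.098869)/3 = 3.116301
I_{2,2} = 3.115771 + (3.115771 − 3.110080)/15 = 3.116150
I_{3,2} = (16·3.116301 − 3.115771) / 15 = 3.116336
I_{3,3} = (64·3.116336 − 3.116150) / 63 = 3.116339
(Column j=1 coincides with Simpson's rule on the same nodes.)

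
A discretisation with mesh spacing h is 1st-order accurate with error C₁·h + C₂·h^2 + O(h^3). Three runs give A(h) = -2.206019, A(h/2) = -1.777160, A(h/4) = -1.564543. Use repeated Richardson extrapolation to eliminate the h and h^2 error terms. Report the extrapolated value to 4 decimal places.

-1.3531

First eliminate the h term (factor 2^1 = 2):
  B₁ = (2·(-1.777160) − (-2.206019))/1 = -1.348301
  B₂ = (2·(-1.564543) − (-1.777160))/1 = -1.351926
Then eliminate the h^2 term (factor 2^2 = 4):
  (4·(-1.351926) − (-1.348301))/3 = -1.353134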